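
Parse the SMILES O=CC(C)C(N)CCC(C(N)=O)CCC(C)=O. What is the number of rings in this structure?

In SMILES, each pair of matching ring-closure digits denotes one ring-closing bond; the number of such bonds equals the number of independent rings.
Ring-closure bonds here: 0.

0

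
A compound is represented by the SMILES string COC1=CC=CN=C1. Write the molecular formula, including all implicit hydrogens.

Walk through each heavy atom and fill implicit hydrogens from standard valence (C 4, N 3, O 2, S 2, halogen 1):
  atom 1: C, bond orders sum to 1 (valence 4) → 3 H
  atom 2: O, bond orders sum to 2 (valence 2) → 0 H
  atom 3: C, bond orders sum to 4 (valence 4) → 0 H
  atom 4: C, bond orders sum to 3 (valence 4) → 1 H
  atom 5: C, bond orders sum to 3 (valence 4) → 1 H
  atom 6: C, bond orders sum to 3 (valence 4) → 1 H
  atom 7: N, bond orders sum to 3 (valence 3) → 0 H
  atom 8: C, bond orders sum to 3 (valence 4) → 1 H
Totals → C:6, H:7, N:1, O:1.

C6H7NO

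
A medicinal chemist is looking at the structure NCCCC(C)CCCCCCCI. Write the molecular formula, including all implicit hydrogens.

C12H26IN

Walk through each heavy atom and fill implicit hydrogens from standard valence (C 4, N 3, O 2, S 2, halogen 1):
  atom 1: N, bond orders sum to 1 (valence 3) → 2 H
  atom 2: C, bond orders sum to 2 (valence 4) → 2 H
  atom 3: C, bond orders sum to 2 (valence 4) → 2 H
  atom 4: C, bond orders sum to 2 (valence 4) → 2 H
  atom 5: C, bond orders sum to 3 (valence 4) → 1 H
  atom 6: C, bond orders sum to 1 (valence 4) → 3 H
  atom 7: C, bond orders sum to 2 (valence 4) → 2 H
  atom 8: C, bond orders sum to 2 (valence 4) → 2 H
  atom 9: C, bond orders sum to 2 (valence 4) → 2 H
  atom 10: C, bond orders sum to 2 (valence 4) → 2 H
  atom 11: C, bond orders sum to 2 (valence 4) → 2 H
  atom 12: C, bond orders sum to 2 (valence 4) → 2 H
  atom 13: C, bond orders sum to 2 (valence 4) → 2 H
  atom 14: I (halogen, monovalent) → 0 H
Totals → C:12, H:26, I:1, N:1.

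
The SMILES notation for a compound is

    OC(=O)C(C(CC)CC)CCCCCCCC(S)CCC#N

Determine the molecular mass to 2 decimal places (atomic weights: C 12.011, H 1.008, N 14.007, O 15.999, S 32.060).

327.53 g/mol

First, the molecular formula is C18H33NO2S (counting implicit H from valence).
  C: 18 × 12.011 = 216.198
  H: 33 × 1.008 = 33.264
  N: 1 × 14.007 = 14.007
  O: 2 × 15.999 = 31.998
  S: 1 × 32.060 = 32.060
Sum: 18×12.011 + 33×1.008 + 1×14.007 + 2×15.999 + 1×32.060 = 327.527 → 327.53 g/mol.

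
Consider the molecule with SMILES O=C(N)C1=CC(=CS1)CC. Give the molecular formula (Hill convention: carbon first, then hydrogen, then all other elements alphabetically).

C7H9NOS

Walk through each heavy atom and fill implicit hydrogens from standard valence (C 4, N 3, O 2, S 2, halogen 1):
  atom 1: O, bond orders sum to 2 (valence 2) → 0 H
  atom 2: C, bond orders sum to 4 (valence 4) → 0 H
  atom 3: N, bond orders sum to 1 (valence 3) → 2 H
  atom 4: C, bond orders sum to 4 (valence 4) → 0 H
  atom 5: C, bond orders sum to 3 (valence 4) → 1 H
  atom 6: C, bond orders sum to 4 (valence 4) → 0 H
  atom 7: C, bond orders sum to 3 (valence 4) → 1 H
  atom 8: S, bond orders sum to 2 (valence 2) → 0 H
  atom 9: C, bond orders sum to 2 (valence 4) → 2 H
  atom 10: C, bond orders sum to 1 (valence 4) → 3 H
Totals → C:7, H:9, N:1, O:1, S:1.
In Hill order: C7H9NOS.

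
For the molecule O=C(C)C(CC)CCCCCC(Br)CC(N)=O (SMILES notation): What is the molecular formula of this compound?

C13H24BrNO2

Walk through each heavy atom and fill implicit hydrogens from standard valence (C 4, N 3, O 2, S 2, halogen 1):
  atom 1: O, bond orders sum to 2 (valence 2) → 0 H
  atom 2: C, bond orders sum to 4 (valence 4) → 0 H
  atom 3: C, bond orders sum to 1 (valence 4) → 3 H
  atom 4: C, bond orders sum to 3 (valence 4) → 1 H
  atom 5: C, bond orders sum to 2 (valence 4) → 2 H
  atom 6: C, bond orders sum to 1 (valence 4) → 3 H
  atom 7: C, bond orders sum to 2 (valence 4) → 2 H
  atom 8: C, bond orders sum to 2 (valence 4) → 2 H
  atom 9: C, bond orders sum to 2 (valence 4) → 2 H
  atom 10: C, bond orders sum to 2 (valence 4) → 2 H
  atom 11: C, bond orders sum to 2 (valence 4) → 2 H
  atom 12: C, bond orders sum to 3 (valence 4) → 1 H
  atom 13: Br (halogen, monovalent) → 0 H
  atom 14: C, bond orders sum to 2 (valence 4) → 2 H
  atom 15: C, bond orders sum to 4 (valence 4) → 0 H
  atom 16: N, bond orders sum to 1 (valence 3) → 2 H
  atom 17: O, bond orders sum to 2 (valence 2) → 0 H
Totals → C:13, H:24, Br:1, N:1, O:2.
In Hill order: C13H24BrNO2.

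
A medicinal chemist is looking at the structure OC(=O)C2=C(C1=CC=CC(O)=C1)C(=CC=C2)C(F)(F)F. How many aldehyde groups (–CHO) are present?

Scan the SMILES for the aldehyde motif — none present.
Groups that are present: 1 carboxylic acid, 1 hydroxyl.

0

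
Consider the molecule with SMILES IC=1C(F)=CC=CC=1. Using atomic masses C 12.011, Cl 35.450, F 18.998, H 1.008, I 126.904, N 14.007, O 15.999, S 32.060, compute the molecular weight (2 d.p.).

First, the molecular formula is C6H4FI (counting implicit H from valence).
  C: 6 × 12.011 = 72.066
  F: 1 × 18.998 = 18.998
  H: 4 × 1.008 = 4.032
  I: 1 × 126.904 = 126.904
Sum: 6×12.011 + 1×18.998 + 4×1.008 + 1×126.904 = 222.000 → 222.00 g/mol.

222.00 g/mol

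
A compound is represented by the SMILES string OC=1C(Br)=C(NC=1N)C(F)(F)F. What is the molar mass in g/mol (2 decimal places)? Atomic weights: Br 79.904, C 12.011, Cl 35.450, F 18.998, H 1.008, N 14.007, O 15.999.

First, the molecular formula is C5H4BrF3N2O (counting implicit H from valence).
  Br: 1 × 79.904 = 79.904
  C: 5 × 12.011 = 60.055
  F: 3 × 18.998 = 56.994
  H: 4 × 1.008 = 4.032
  N: 2 × 14.007 = 28.014
  O: 1 × 15.999 = 15.999
Sum: 1×79.904 + 5×12.011 + 3×18.998 + 4×1.008 + 2×14.007 + 1×15.999 = 244.998 → 245.00 g/mol.

245.00 g/mol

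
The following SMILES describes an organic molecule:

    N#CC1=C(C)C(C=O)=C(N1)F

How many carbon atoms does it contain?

7

Count every carbon token in the SMILES (each C, including those in ring-closure positions and inside branches).
Carbon count: 7.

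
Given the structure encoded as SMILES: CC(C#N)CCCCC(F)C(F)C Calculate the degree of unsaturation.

2

Molecular formula: C10H17F2N.
DoU = (2C + 2 + N − H − X) / 2, where X is the halogen count and O/S are ignored.
    = (2·10 + 2 + 1 − 17 − 2) / 2 = 4 / 2 = 2.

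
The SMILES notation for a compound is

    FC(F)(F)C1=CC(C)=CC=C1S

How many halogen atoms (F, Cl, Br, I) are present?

3

Halogen atoms appear at heavy-atom positions 1, 3, 4 (3×F).
Other groups present: 1 thiol.
Halogen count: 3.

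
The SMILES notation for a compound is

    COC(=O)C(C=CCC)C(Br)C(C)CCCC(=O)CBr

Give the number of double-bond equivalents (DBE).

Degree of unsaturation = (number of rings) + (number of π bonds).
Ring closures in the SMILES: 0.
π bonds: 3 double bonds (each 1 DoU) → 3 DoU from unsaturation.
Total DoU = 0 + 3 = 3.

3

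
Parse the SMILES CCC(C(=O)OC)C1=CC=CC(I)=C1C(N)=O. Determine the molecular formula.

C12H14INO3

Walk through each heavy atom and fill implicit hydrogens from standard valence (C 4, N 3, O 2, S 2, halogen 1):
  atom 1: C, bond orders sum to 1 (valence 4) → 3 H
  atom 2: C, bond orders sum to 2 (valence 4) → 2 H
  atom 3: C, bond orders sum to 3 (valence 4) → 1 H
  atom 4: C, bond orders sum to 4 (valence 4) → 0 H
  atom 5: O, bond orders sum to 2 (valence 2) → 0 H
  atom 6: O, bond orders sum to 2 (valence 2) → 0 H
  atom 7: C, bond orders sum to 1 (valence 4) → 3 H
  atom 8: C, bond orders sum to 4 (valence 4) → 0 H
  atom 9: C, bond orders sum to 3 (valence 4) → 1 H
  atom 10: C, bond orders sum to 3 (valence 4) → 1 H
  atom 11: C, bond orders sum to 3 (valence 4) → 1 H
  atom 12: C, bond orders sum to 4 (valence 4) → 0 H
  atom 13: I (halogen, monovalent) → 0 H
  atom 14: C, bond orders sum to 4 (valence 4) → 0 H
  atom 15: C, bond orders sum to 4 (valence 4) → 0 H
  atom 16: N, bond orders sum to 1 (valence 3) → 2 H
  atom 17: O, bond orders sum to 2 (valence 2) → 0 H
Totals → C:12, H:14, I:1, N:1, O:3.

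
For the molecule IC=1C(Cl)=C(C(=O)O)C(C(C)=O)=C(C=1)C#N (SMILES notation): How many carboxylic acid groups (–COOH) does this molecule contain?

1

The carboxylic acid motif appears at heavy-atom position 6 in the SMILES.
Other groups present: 1 ketone, 1 nitrile.
Carboxylic acid count: 1.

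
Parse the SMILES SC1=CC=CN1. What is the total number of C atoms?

Count every carbon token in the SMILES (each C, including those in ring-closure positions and inside branches).
Carbon count: 4.

4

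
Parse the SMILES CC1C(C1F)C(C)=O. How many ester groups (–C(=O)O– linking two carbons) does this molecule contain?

0

Scan the SMILES for the ester motif — none present.
Groups that are present: 1 ketone.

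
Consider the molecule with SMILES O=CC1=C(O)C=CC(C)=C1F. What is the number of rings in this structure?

1

In SMILES, each pair of matching ring-closure digits denotes one ring-closing bond; the number of such bonds equals the number of independent rings.
Ring-closure bonds here: 1.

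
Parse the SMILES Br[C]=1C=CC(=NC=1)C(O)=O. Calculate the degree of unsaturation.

5

Molecular formula: C6H4BrNO2.
DoU = (2C + 2 + N − H − X) / 2, where X is the halogen count and O/S are ignored.
    = (2·6 + 2 + 1 − 4 − 1) / 2 = 10 / 2 = 5.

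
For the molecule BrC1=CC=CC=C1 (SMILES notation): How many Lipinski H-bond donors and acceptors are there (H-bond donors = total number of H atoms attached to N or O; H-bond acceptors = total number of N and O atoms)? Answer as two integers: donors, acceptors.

0, 0

Donors: find every N or O and count the H atoms it carries.
  (no N or O atoms present)
Lipinski HBD = 0.
Acceptors: N atoms = 0, O atoms = 0 → HBA = 0.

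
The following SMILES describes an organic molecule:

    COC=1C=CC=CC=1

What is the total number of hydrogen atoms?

Walk through each heavy atom and fill implicit hydrogens from standard valence (C 4, N 3, O 2, S 2, halogen 1):
  atom 1: C, bond orders sum to 1 (valence 4) → 3 H
  atom 2: O, bond orders sum to 2 (valence 2) → 0 H
  atom 3: C, bond orders sum to 4 (valence 4) → 0 H
  atom 4: C, bond orders sum to 3 (valence 4) → 1 H
  atom 5: C, bond orders sum to 3 (valence 4) → 1 H
  atom 6: C, bond orders sum to 3 (valence 4) → 1 H
  atom 7: C, bond orders sum to 3 (valence 4) → 1 H
  atom 8: C, bond orders sum to 3 (valence 4) → 1 H
Total hydrogens: 8.

8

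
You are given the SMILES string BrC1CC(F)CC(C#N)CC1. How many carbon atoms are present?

Count every carbon token in the SMILES (each C, including those in ring-closure positions and inside branches).
Carbon count: 8.

8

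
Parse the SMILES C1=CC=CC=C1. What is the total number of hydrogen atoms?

6

Walk through each heavy atom and fill implicit hydrogens from standard valence (C 4, N 3, O 2, S 2, halogen 1):
  atom 1: C, bond orders sum to 3 (valence 4) → 1 H
  atom 2: C, bond orders sum to 3 (valence 4) → 1 H
  atom 3: C, bond orders sum to 3 (valence 4) → 1 H
  atom 4: C, bond orders sum to 3 (valence 4) → 1 H
  atom 5: C, bond orders sum to 3 (valence 4) → 1 H
  atom 6: C, bond orders sum to 3 (valence 4) → 1 H
Total hydrogens: 6.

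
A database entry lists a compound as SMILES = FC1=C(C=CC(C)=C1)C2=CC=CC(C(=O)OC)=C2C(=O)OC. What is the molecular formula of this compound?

Walk through each heavy atom and fill implicit hydrogens from standard valence (C 4, N 3, O 2, S 2, halogen 1):
  atom 1: F (halogen, monovalent) → 0 H
  atom 2: C, bond orders sum to 4 (valence 4) → 0 H
  atom 3: C, bond orders sum to 4 (valence 4) → 0 H
  atom 4: C, bond orders sum to 3 (valence 4) → 1 H
  atom 5: C, bond orders sum to 3 (valence 4) → 1 H
  atom 6: C, bond orders sum to 4 (valence 4) → 0 H
  atom 7: C, bond orders sum to 1 (valence 4) → 3 H
  atom 8: C, bond orders sum to 3 (valence 4) → 1 H
  atom 9: C, bond orders sum to 4 (valence 4) → 0 H
  atom 10: C, bond orders sum to 3 (valence 4) → 1 H
  atom 11: C, bond orders sum to 3 (valence 4) → 1 H
  atom 12: C, bond orders sum to 3 (valence 4) → 1 H
  atom 13: C, bond orders sum to 4 (valence 4) → 0 H
  atom 14: C, bond orders sum to 4 (valence 4) → 0 H
  atom 15: O, bond orders sum to 2 (valence 2) → 0 H
  atom 16: O, bond orders sum to 2 (valence 2) → 0 H
  atom 17: C, bond orders sum to 1 (valence 4) → 3 H
  atom 18: C, bond orders sum to 4 (valence 4) → 0 H
  atom 19: C, bond orders sum to 4 (valence 4) → 0 H
  atom 20: O, bond orders sum to 2 (valence 2) → 0 H
  atom 21: O, bond orders sum to 2 (valence 2) → 0 H
  atom 22: C, bond orders sum to 1 (valence 4) → 3 H
Totals → C:17, H:15, F:1, O:4.
In Hill order: C17H15FO4.

C17H15FO4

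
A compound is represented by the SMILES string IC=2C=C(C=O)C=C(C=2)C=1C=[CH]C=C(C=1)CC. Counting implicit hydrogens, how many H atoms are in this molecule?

13

Walk through each heavy atom and fill implicit hydrogens from standard valence (C 4, N 3, O 2, S 2, halogen 1):
  atom 1: I (halogen, monovalent) → 0 H
  atom 2: C, bond orders sum to 4 (valence 4) → 0 H
  atom 3: C, bond orders sum to 3 (valence 4) → 1 H
  atom 4: C, bond orders sum to 4 (valence 4) → 0 H
  atom 5: C, bond orders sum to 3 (valence 4) → 1 H
  atom 6: O, bond orders sum to 2 (valence 2) → 0 H
  atom 7: C, bond orders sum to 3 (valence 4) → 1 H
  atom 8: C, bond orders sum to 4 (valence 4) → 0 H
  atom 9: C, bond orders sum to 3 (valence 4) → 1 H
  atom 10: C, bond orders sum to 4 (valence 4) → 0 H
  atom 11: C, bond orders sum to 3 (valence 4) → 1 H
  atom 12: C with explicit H count 1
  atom 13: C, bond orders sum to 3 (valence 4) → 1 H
  atom 14: C, bond orders sum to 4 (valence 4) → 0 H
  atom 15: C, bond orders sum to 3 (valence 4) → 1 H
  atom 16: C, bond orders sum to 2 (valence 4) → 2 H
  atom 17: C, bond orders sum to 1 (valence 4) → 3 H
Total hydrogens: 13.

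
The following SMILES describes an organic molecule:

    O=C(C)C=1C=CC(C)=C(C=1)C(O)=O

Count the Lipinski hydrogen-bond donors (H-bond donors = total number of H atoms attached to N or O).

Donors: find every N or O and count the H atoms it carries.
  atom 1 (O): bond orders sum to 2 → 0 H
  atom 12 (O): bond orders sum to 1 → 1 H
  atom 13 (O): bond orders sum to 2 → 0 H
Lipinski HBD = 1.

1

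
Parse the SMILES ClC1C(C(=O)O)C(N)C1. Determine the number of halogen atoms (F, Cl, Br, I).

1

Halogen atoms appear at heavy-atom position 1 (1×Cl).
Other groups present: 1 carboxylic acid, 1 primary amine.
Halogen count: 1.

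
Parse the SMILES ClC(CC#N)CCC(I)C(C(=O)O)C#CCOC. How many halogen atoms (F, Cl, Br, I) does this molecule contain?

2

Halogen atoms appear at heavy-atom positions 1, 9 (1×Cl, 1×I).
Other groups present: 1 alkyne, 1 carboxylic acid, 1 ether, 1 nitrile.
Halogen count: 2.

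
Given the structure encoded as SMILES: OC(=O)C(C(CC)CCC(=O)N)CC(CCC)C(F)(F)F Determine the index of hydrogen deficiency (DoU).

Degree of unsaturation = (number of rings) + (number of π bonds).
Ring closures in the SMILES: 0.
π bonds: 2 double bonds (each 1 DoU) → 2 DoU from unsaturation.
Total DoU = 0 + 2 = 2.

2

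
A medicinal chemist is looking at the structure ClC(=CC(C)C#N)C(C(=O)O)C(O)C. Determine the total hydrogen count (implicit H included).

Walk through each heavy atom and fill implicit hydrogens from standard valence (C 4, N 3, O 2, S 2, halogen 1):
  atom 1: Cl (halogen, monovalent) → 0 H
  atom 2: C, bond orders sum to 4 (valence 4) → 0 H
  atom 3: C, bond orders sum to 3 (valence 4) → 1 H
  atom 4: C, bond orders sum to 3 (valence 4) → 1 H
  atom 5: C, bond orders sum to 1 (valence 4) → 3 H
  atom 6: C, bond orders sum to 4 (valence 4) → 0 H
  atom 7: N, bond orders sum to 3 (valence 3) → 0 H
  atom 8: C, bond orders sum to 3 (valence 4) → 1 H
  atom 9: C, bond orders sum to 4 (valence 4) → 0 H
  atom 10: O, bond orders sum to 2 (valence 2) → 0 H
  atom 11: O, bond orders sum to 1 (valence 2) → 1 H
  atom 12: C, bond orders sum to 3 (valence 4) → 1 H
  atom 13: O, bond orders sum to 1 (valence 2) → 1 H
  atom 14: C, bond orders sum to 1 (valence 4) → 3 H
Total hydrogens: 12.

12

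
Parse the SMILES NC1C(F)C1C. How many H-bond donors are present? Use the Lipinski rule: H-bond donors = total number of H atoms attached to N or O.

Donors: find every N or O and count the H atoms it carries.
  atom 1 (N): bond orders sum to 1 → 2 H
Lipinski HBD = 2.

2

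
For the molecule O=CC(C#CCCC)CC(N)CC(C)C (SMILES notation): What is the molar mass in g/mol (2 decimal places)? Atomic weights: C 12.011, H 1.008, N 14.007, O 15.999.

First, the molecular formula is C13H23NO (counting implicit H from valence).
  C: 13 × 12.011 = 156.143
  H: 23 × 1.008 = 23.184
  N: 1 × 14.007 = 14.007
  O: 1 × 15.999 = 15.999
Sum: 13×12.011 + 23×1.008 + 1×14.007 + 1×15.999 = 209.333 → 209.33 g/mol.

209.33 g/mol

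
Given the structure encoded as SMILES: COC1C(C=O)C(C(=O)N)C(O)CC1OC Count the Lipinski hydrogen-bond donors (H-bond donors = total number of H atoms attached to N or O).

3

Donors: find every N or O and count the H atoms it carries.
  atom 2 (O): bond orders sum to 2 → 0 H
  atom 6 (O): bond orders sum to 2 → 0 H
  atom 9 (O): bond orders sum to 2 → 0 H
  atom 10 (N): bond orders sum to 1 → 2 H
  atom 12 (O): bond orders sum to 1 → 1 H
  atom 15 (O): bond orders sum to 2 → 0 H
Lipinski HBD = 3.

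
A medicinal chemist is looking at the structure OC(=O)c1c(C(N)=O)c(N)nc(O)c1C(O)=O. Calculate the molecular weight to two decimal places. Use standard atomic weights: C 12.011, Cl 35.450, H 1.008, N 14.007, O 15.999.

First, the molecular formula is C8H7N3O6 (counting implicit H from valence).
  C: 8 × 12.011 = 96.088
  H: 7 × 1.008 = 7.056
  N: 3 × 14.007 = 42.021
  O: 6 × 15.999 = 95.994
Sum: 8×12.011 + 7×1.008 + 3×14.007 + 6×15.999 = 241.159 → 241.16 g/mol.

241.16 g/mol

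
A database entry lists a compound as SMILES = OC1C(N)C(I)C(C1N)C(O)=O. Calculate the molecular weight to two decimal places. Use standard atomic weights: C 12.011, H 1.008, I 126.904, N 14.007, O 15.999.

First, the molecular formula is C6H11IN2O3 (counting implicit H from valence).
  C: 6 × 12.011 = 72.066
  H: 11 × 1.008 = 11.088
  I: 1 × 126.904 = 126.904
  N: 2 × 14.007 = 28.014
  O: 3 × 15.999 = 47.997
Sum: 6×12.011 + 11×1.008 + 1×126.904 + 2×14.007 + 3×15.999 = 286.069 → 286.07 g/mol.

286.07 g/mol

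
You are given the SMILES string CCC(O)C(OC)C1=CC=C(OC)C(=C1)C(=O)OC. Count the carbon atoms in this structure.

Count every carbon token in the SMILES (each C, including those in ring-closure positions and inside branches).
Carbon count: 14.

14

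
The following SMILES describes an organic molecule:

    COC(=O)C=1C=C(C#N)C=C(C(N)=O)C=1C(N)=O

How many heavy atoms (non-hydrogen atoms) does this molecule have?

18

Every atom symbol written in the SMILES (organic subset) is one heavy atom; implicit H are not written.
Heavy atoms by element → C:11, N:3, O:4.
Total: 18.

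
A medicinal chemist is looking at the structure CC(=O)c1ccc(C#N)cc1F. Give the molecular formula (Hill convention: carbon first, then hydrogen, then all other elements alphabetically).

Walk through each heavy atom and fill implicit hydrogens from standard valence (C 4, N 3, O 2, S 2, halogen 1); for lowercase aromatic atoms, an aromatic c carries 1 H when it has two neighbours and 0 H with three, and aromatic n carries 0 H:
  atom 1: C, bond orders sum to 1 (valence 4) → 3 H
  atom 2: C, bond orders sum to 4 (valence 4) → 0 H
  atom 3: O, bond orders sum to 2 (valence 2) → 0 H
  atom 4: aromatic c, 3 neighbours → 0 H
  atom 5: aromatic c, 2 neighbours → 1 H
  atom 6: aromatic c, 2 neighbours → 1 H
  atom 7: aromatic c, 3 neighbours → 0 H
  atom 8: C, bond orders sum to 4 (valence 4) → 0 H
  atom 9: N, bond orders sum to 3 (valence 3) → 0 H
  atom 10: aromatic c, 2 neighbours → 1 H
  atom 11: aromatic c, 3 neighbours → 0 H
  atom 12: F (halogen, monovalent) → 0 H
Totals → C:9, H:6, F:1, N:1, O:1.
In Hill order: C9H6FNO.

C9H6FNO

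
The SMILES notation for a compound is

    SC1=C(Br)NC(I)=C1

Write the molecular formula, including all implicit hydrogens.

Walk through each heavy atom and fill implicit hydrogens from standard valence (C 4, N 3, O 2, S 2, halogen 1):
  atom 1: S, bond orders sum to 1 (valence 2) → 1 H
  atom 2: C, bond orders sum to 4 (valence 4) → 0 H
  atom 3: C, bond orders sum to 4 (valence 4) → 0 H
  atom 4: Br (halogen, monovalent) → 0 H
  atom 5: N, bond orders sum to 2 (valence 3) → 1 H
  atom 6: C, bond orders sum to 4 (valence 4) → 0 H
  atom 7: I (halogen, monovalent) → 0 H
  atom 8: C, bond orders sum to 3 (valence 4) → 1 H
Totals → C:4, H:3, Br:1, I:1, N:1, S:1.

C4H3BrINS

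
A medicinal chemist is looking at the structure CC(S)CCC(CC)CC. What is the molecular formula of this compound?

C9H20S

Walk through each heavy atom and fill implicit hydrogens from standard valence (C 4, N 3, O 2, S 2, halogen 1):
  atom 1: C, bond orders sum to 1 (valence 4) → 3 H
  atom 2: C, bond orders sum to 3 (valence 4) → 1 H
  atom 3: S, bond orders sum to 1 (valence 2) → 1 H
  atom 4: C, bond orders sum to 2 (valence 4) → 2 H
  atom 5: C, bond orders sum to 2 (valence 4) → 2 H
  atom 6: C, bond orders sum to 3 (valence 4) → 1 H
  atom 7: C, bond orders sum to 2 (valence 4) → 2 H
  atom 8: C, bond orders sum to 1 (valence 4) → 3 H
  atom 9: C, bond orders sum to 2 (valence 4) → 2 H
  atom 10: C, bond orders sum to 1 (valence 4) → 3 H
Totals → C:9, H:20, S:1.
In Hill order: C9H20S.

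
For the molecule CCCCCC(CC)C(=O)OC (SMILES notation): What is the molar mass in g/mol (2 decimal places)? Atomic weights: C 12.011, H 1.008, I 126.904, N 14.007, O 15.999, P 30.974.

First, the molecular formula is C10H20O2 (counting implicit H from valence).
  C: 10 × 12.011 = 120.110
  H: 20 × 1.008 = 20.160
  O: 2 × 15.999 = 31.998
Sum: 10×12.011 + 20×1.008 + 2×15.999 = 172.268 → 172.27 g/mol.

172.27 g/mol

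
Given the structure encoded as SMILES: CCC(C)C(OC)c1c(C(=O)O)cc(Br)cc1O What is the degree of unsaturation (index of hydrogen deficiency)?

Molecular formula: C13H17BrO4.
DoU = (2C + 2 + N − H − X) / 2, where X is the halogen count and O/S are ignored.
    = (2·13 + 2 + 0 − 17 − 1) / 2 = 10 / 2 = 5.

5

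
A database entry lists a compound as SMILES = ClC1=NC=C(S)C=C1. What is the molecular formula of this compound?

C5H4ClNS

Walk through each heavy atom and fill implicit hydrogens from standard valence (C 4, N 3, O 2, S 2, halogen 1):
  atom 1: Cl (halogen, monovalent) → 0 H
  atom 2: C, bond orders sum to 4 (valence 4) → 0 H
  atom 3: N, bond orders sum to 3 (valence 3) → 0 H
  atom 4: C, bond orders sum to 3 (valence 4) → 1 H
  atom 5: C, bond orders sum to 4 (valence 4) → 0 H
  atom 6: S, bond orders sum to 1 (valence 2) → 1 H
  atom 7: C, bond orders sum to 3 (valence 4) → 1 H
  atom 8: C, bond orders sum to 3 (valence 4) → 1 H
Totals → C:5, H:4, Cl:1, N:1, S:1.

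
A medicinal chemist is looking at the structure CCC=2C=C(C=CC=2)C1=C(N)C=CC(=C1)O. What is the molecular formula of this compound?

C14H15NO

Walk through each heavy atom and fill implicit hydrogens from standard valence (C 4, N 3, O 2, S 2, halogen 1):
  atom 1: C, bond orders sum to 1 (valence 4) → 3 H
  atom 2: C, bond orders sum to 2 (valence 4) → 2 H
  atom 3: C, bond orders sum to 4 (valence 4) → 0 H
  atom 4: C, bond orders sum to 3 (valence 4) → 1 H
  atom 5: C, bond orders sum to 4 (valence 4) → 0 H
  atom 6: C, bond orders sum to 3 (valence 4) → 1 H
  atom 7: C, bond orders sum to 3 (valence 4) → 1 H
  atom 8: C, bond orders sum to 3 (valence 4) → 1 H
  atom 9: C, bond orders sum to 4 (valence 4) → 0 H
  atom 10: C, bond orders sum to 4 (valence 4) → 0 H
  atom 11: N, bond orders sum to 1 (valence 3) → 2 H
  atom 12: C, bond orders sum to 3 (valence 4) → 1 H
  atom 13: C, bond orders sum to 3 (valence 4) → 1 H
  atom 14: C, bond orders sum to 4 (valence 4) → 0 H
  atom 15: C, bond orders sum to 3 (valence 4) → 1 H
  atom 16: O, bond orders sum to 1 (valence 2) → 1 H
Totals → C:14, H:15, N:1, O:1.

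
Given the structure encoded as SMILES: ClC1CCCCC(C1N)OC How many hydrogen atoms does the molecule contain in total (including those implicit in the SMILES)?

Walk through each heavy atom and fill implicit hydrogens from standard valence (C 4, N 3, O 2, S 2, halogen 1):
  atom 1: Cl (halogen, monovalent) → 0 H
  atom 2: C, bond orders sum to 3 (valence 4) → 1 H
  atom 3: C, bond orders sum to 2 (valence 4) → 2 H
  atom 4: C, bond orders sum to 2 (valence 4) → 2 H
  atom 5: C, bond orders sum to 2 (valence 4) → 2 H
  atom 6: C, bond orders sum to 2 (valence 4) → 2 H
  atom 7: C, bond orders sum to 3 (valence 4) → 1 H
  atom 8: C, bond orders sum to 3 (valence 4) → 1 H
  atom 9: N, bond orders sum to 1 (valence 3) → 2 H
  atom 10: O, bond orders sum to 2 (valence 2) → 0 H
  atom 11: C, bond orders sum to 1 (valence 4) → 3 H
Total hydrogens: 16.

16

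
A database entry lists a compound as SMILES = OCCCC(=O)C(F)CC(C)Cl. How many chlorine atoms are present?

1

Scan the SMILES for Cl atoms (remember two-letter symbols like Cl and Br are single atoms).
Chlorine count: 1.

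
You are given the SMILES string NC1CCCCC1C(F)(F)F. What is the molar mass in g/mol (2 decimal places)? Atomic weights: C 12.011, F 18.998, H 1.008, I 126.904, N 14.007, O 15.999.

First, the molecular formula is C7H12F3N (counting implicit H from valence).
  C: 7 × 12.011 = 84.077
  F: 3 × 18.998 = 56.994
  H: 12 × 1.008 = 12.096
  N: 1 × 14.007 = 14.007
Sum: 7×12.011 + 3×18.998 + 12×1.008 + 1×14.007 = 167.174 → 167.17 g/mol.

167.17 g/mol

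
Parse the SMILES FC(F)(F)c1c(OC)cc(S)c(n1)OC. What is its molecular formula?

Walk through each heavy atom and fill implicit hydrogens from standard valence (C 4, N 3, O 2, S 2, halogen 1); for lowercase aromatic atoms, an aromatic c carries 1 H when it has two neighbours and 0 H with three, and aromatic n carries 0 H:
  atom 1: F (halogen, monovalent) → 0 H
  atom 2: C, bond orders sum to 4 (valence 4) → 0 H
  atom 3: F (halogen, monovalent) → 0 H
  atom 4: F (halogen, monovalent) → 0 H
  atom 5: aromatic c, 3 neighbours → 0 H
  atom 6: aromatic c, 3 neighbours → 0 H
  atom 7: O, bond orders sum to 2 (valence 2) → 0 H
  atom 8: C, bond orders sum to 1 (valence 4) → 3 H
  atom 9: aromatic c, 2 neighbours → 1 H
  atom 10: aromatic c, 3 neighbours → 0 H
  atom 11: S, bond orders sum to 1 (valence 2) → 1 H
  atom 12: aromatic c, 3 neighbours → 0 H
  atom 13: aromatic n, 2 neighbours → 0 H
  atom 14: O, bond orders sum to 2 (valence 2) → 0 H
  atom 15: C, bond orders sum to 1 (valence 4) → 3 H
Totals → C:8, H:8, F:3, N:1, O:2, S:1.

C8H8F3NO2S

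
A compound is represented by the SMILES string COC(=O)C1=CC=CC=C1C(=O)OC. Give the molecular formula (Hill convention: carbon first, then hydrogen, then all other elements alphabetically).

Walk through each heavy atom and fill implicit hydrogens from standard valence (C 4, N 3, O 2, S 2, halogen 1):
  atom 1: C, bond orders sum to 1 (valence 4) → 3 H
  atom 2: O, bond orders sum to 2 (valence 2) → 0 H
  atom 3: C, bond orders sum to 4 (valence 4) → 0 H
  atom 4: O, bond orders sum to 2 (valence 2) → 0 H
  atom 5: C, bond orders sum to 4 (valence 4) → 0 H
  atom 6: C, bond orders sum to 3 (valence 4) → 1 H
  atom 7: C, bond orders sum to 3 (valence 4) → 1 H
  atom 8: C, bond orders sum to 3 (valence 4) → 1 H
  atom 9: C, bond orders sum to 3 (valence 4) → 1 H
  atom 10: C, bond orders sum to 4 (valence 4) → 0 H
  atom 11: C, bond orders sum to 4 (valence 4) → 0 H
  atom 12: O, bond orders sum to 2 (valence 2) → 0 H
  atom 13: O, bond orders sum to 2 (valence 2) → 0 H
  atom 14: C, bond orders sum to 1 (valence 4) → 3 H
Totals → C:10, H:10, O:4.
In Hill order: C10H10O4.

C10H10O4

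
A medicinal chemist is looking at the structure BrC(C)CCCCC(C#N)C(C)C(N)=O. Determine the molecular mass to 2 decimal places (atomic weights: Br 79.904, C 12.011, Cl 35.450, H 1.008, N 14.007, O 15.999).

275.19 g/mol

First, the molecular formula is C11H19BrN2O (counting implicit H from valence).
  Br: 1 × 79.904 = 79.904
  C: 11 × 12.011 = 132.121
  H: 19 × 1.008 = 19.152
  N: 2 × 14.007 = 28.014
  O: 1 × 15.999 = 15.999
Sum: 1×79.904 + 11×12.011 + 19×1.008 + 2×14.007 + 1×15.999 = 275.190 → 275.19 g/mol.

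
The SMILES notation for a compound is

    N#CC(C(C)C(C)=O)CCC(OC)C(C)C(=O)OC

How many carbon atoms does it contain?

14

Count every carbon token in the SMILES (each C, including those in ring-closure positions and inside branches).
Carbon count: 14.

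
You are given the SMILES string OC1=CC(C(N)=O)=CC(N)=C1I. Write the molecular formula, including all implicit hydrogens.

C7H7IN2O2

Walk through each heavy atom and fill implicit hydrogens from standard valence (C 4, N 3, O 2, S 2, halogen 1):
  atom 1: O, bond orders sum to 1 (valence 2) → 1 H
  atom 2: C, bond orders sum to 4 (valence 4) → 0 H
  atom 3: C, bond orders sum to 3 (valence 4) → 1 H
  atom 4: C, bond orders sum to 4 (valence 4) → 0 H
  atom 5: C, bond orders sum to 4 (valence 4) → 0 H
  atom 6: N, bond orders sum to 1 (valence 3) → 2 H
  atom 7: O, bond orders sum to 2 (valence 2) → 0 H
  atom 8: C, bond orders sum to 3 (valence 4) → 1 H
  atom 9: C, bond orders sum to 4 (valence 4) → 0 H
  atom 10: N, bond orders sum to 1 (valence 3) → 2 H
  atom 11: C, bond orders sum to 4 (valence 4) → 0 H
  atom 12: I (halogen, monovalent) → 0 H
Totals → C:7, H:7, I:1, N:2, O:2.
In Hill order: C7H7IN2O2.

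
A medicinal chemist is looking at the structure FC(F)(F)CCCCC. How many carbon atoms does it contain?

Count every carbon token in the SMILES (each C, including those in ring-closure positions and inside branches).
Carbon count: 6.

6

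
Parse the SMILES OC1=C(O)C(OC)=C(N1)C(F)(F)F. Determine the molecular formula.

Walk through each heavy atom and fill implicit hydrogens from standard valence (C 4, N 3, O 2, S 2, halogen 1):
  atom 1: O, bond orders sum to 1 (valence 2) → 1 H
  atom 2: C, bond orders sum to 4 (valence 4) → 0 H
  atom 3: C, bond orders sum to 4 (valence 4) → 0 H
  atom 4: O, bond orders sum to 1 (valence 2) → 1 H
  atom 5: C, bond orders sum to 4 (valence 4) → 0 H
  atom 6: O, bond orders sum to 2 (valence 2) → 0 H
  atom 7: C, bond orders sum to 1 (valence 4) → 3 H
  atom 8: C, bond orders sum to 4 (valence 4) → 0 H
  atom 9: N, bond orders sum to 2 (valence 3) → 1 H
  atom 10: C, bond orders sum to 4 (valence 4) → 0 H
  atom 11: F (halogen, monovalent) → 0 H
  atom 12: F (halogen, monovalent) → 0 H
  atom 13: F (halogen, monovalent) → 0 H
Totals → C:6, H:6, F:3, N:1, O:3.

C6H6F3NO3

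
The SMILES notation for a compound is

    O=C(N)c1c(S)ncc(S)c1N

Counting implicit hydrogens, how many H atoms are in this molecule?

Walk through each heavy atom and fill implicit hydrogens from standard valence (C 4, N 3, O 2, S 2, halogen 1); for lowercase aromatic atoms, an aromatic c carries 1 H when it has two neighbours and 0 H with three, and aromatic n carries 0 H:
  atom 1: O, bond orders sum to 2 (valence 2) → 0 H
  atom 2: C, bond orders sum to 4 (valence 4) → 0 H
  atom 3: N, bond orders sum to 1 (valence 3) → 2 H
  atom 4: aromatic c, 3 neighbours → 0 H
  atom 5: aromatic c, 3 neighbours → 0 H
  atom 6: S, bond orders sum to 1 (valence 2) → 1 H
  atom 7: aromatic n, 2 neighbours → 0 H
  atom 8: aromatic c, 2 neighbours → 1 H
  atom 9: aromatic c, 3 neighbours → 0 H
  atom 10: S, bond orders sum to 1 (valence 2) → 1 H
  atom 11: aromatic c, 3 neighbours → 0 H
  atom 12: N, bond orders sum to 1 (valence 3) → 2 H
Total hydrogens: 7.

7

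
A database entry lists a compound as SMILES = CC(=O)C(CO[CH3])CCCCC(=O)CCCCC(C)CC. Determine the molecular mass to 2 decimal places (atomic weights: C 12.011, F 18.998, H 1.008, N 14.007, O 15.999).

298.47 g/mol

First, the molecular formula is C18H34O3 (counting implicit H from valence).
  C: 18 × 12.011 = 216.198
  H: 34 × 1.008 = 34.272
  O: 3 × 15.999 = 47.997
Sum: 18×12.011 + 34×1.008 + 3×15.999 = 298.467 → 298.47 g/mol.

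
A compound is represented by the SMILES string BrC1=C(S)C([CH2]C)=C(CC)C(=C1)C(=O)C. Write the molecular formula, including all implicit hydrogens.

Walk through each heavy atom and fill implicit hydrogens from standard valence (C 4, N 3, O 2, S 2, halogen 1):
  atom 1: Br (halogen, monovalent) → 0 H
  atom 2: C, bond orders sum to 4 (valence 4) → 0 H
  atom 3: C, bond orders sum to 4 (valence 4) → 0 H
  atom 4: S, bond orders sum to 1 (valence 2) → 1 H
  atom 5: C, bond orders sum to 4 (valence 4) → 0 H
  atom 6: C with explicit H count 2
  atom 7: C, bond orders sum to 1 (valence 4) → 3 H
  atom 8: C, bond orders sum to 4 (valence 4) → 0 H
  atom 9: C, bond orders sum to 2 (valence 4) → 2 H
  atom 10: C, bond orders sum to 1 (valence 4) → 3 H
  atom 11: C, bond orders sum to 4 (valence 4) → 0 H
  atom 12: C, bond orders sum to 3 (valence 4) → 1 H
  atom 13: C, bond orders sum to 4 (valence 4) → 0 H
  atom 14: O, bond orders sum to 2 (valence 2) → 0 H
  atom 15: C, bond orders sum to 1 (valence 4) → 3 H
Totals → C:12, H:15, Br:1, O:1, S:1.
In Hill order: C12H15BrOS.

C12H15BrOS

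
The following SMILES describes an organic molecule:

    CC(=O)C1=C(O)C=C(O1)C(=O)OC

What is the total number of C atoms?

Count every carbon token in the SMILES (each C, including those in ring-closure positions and inside branches).
Carbon count: 8.

8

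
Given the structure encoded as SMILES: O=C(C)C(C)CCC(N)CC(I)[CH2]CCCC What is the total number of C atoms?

14

Count every carbon token in the SMILES (each C, including those in ring-closure positions and inside branches).
Carbon count: 14.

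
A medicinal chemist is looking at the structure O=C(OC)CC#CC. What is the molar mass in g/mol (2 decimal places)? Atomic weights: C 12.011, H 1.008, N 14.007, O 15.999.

112.13 g/mol

First, the molecular formula is C6H8O2 (counting implicit H from valence).
  C: 6 × 12.011 = 72.066
  H: 8 × 1.008 = 8.064
  O: 2 × 15.999 = 31.998
Sum: 6×12.011 + 8×1.008 + 2×15.999 = 112.128 → 112.13 g/mol.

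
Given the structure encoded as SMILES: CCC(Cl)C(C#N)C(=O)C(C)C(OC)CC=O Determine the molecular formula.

C12H18ClNO3

Walk through each heavy atom and fill implicit hydrogens from standard valence (C 4, N 3, O 2, S 2, halogen 1):
  atom 1: C, bond orders sum to 1 (valence 4) → 3 H
  atom 2: C, bond orders sum to 2 (valence 4) → 2 H
  atom 3: C, bond orders sum to 3 (valence 4) → 1 H
  atom 4: Cl (halogen, monovalent) → 0 H
  atom 5: C, bond orders sum to 3 (valence 4) → 1 H
  atom 6: C, bond orders sum to 4 (valence 4) → 0 H
  atom 7: N, bond orders sum to 3 (valence 3) → 0 H
  atom 8: C, bond orders sum to 4 (valence 4) → 0 H
  atom 9: O, bond orders sum to 2 (valence 2) → 0 H
  atom 10: C, bond orders sum to 3 (valence 4) → 1 H
  atom 11: C, bond orders sum to 1 (valence 4) → 3 H
  atom 12: C, bond orders sum to 3 (valence 4) → 1 H
  atom 13: O, bond orders sum to 2 (valence 2) → 0 H
  atom 14: C, bond orders sum to 1 (valence 4) → 3 H
  atom 15: C, bond orders sum to 2 (valence 4) → 2 H
  atom 16: C, bond orders sum to 3 (valence 4) → 1 H
  atom 17: O, bond orders sum to 2 (valence 2) → 0 H
Totals → C:12, H:18, Cl:1, N:1, O:3.
In Hill order: C12H18ClNO3.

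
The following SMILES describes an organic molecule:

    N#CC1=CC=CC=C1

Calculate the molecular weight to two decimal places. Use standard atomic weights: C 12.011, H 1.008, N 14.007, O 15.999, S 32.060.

103.12 g/mol

First, the molecular formula is C7H5N (counting implicit H from valence).
  C: 7 × 12.011 = 84.077
  H: 5 × 1.008 = 5.040
  N: 1 × 14.007 = 14.007
Sum: 7×12.011 + 5×1.008 + 1×14.007 = 103.124 → 103.12 g/mol.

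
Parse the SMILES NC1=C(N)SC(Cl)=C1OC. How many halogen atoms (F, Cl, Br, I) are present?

1

Halogen atoms appear at heavy-atom position 7 (1×Cl).
Other groups present: 1 ether, 2 primary amine.
Halogen count: 1.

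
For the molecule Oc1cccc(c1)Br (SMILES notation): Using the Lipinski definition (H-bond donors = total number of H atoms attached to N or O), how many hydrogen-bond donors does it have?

Donors: find every N or O and count the H atoms it carries.
  atom 1 (O): bond orders sum to 1 → 1 H
Lipinski HBD = 1.

1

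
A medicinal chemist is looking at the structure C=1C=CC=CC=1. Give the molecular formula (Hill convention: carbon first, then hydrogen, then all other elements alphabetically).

Walk through each heavy atom and fill implicit hydrogens from standard valence (C 4, N 3, O 2, S 2, halogen 1):
  atom 1: C, bond orders sum to 3 (valence 4) → 1 H
  atom 2: C, bond orders sum to 3 (valence 4) → 1 H
  atom 3: C, bond orders sum to 3 (valence 4) → 1 H
  atom 4: C, bond orders sum to 3 (valence 4) → 1 H
  atom 5: C, bond orders sum to 3 (valence 4) → 1 H
  atom 6: C, bond orders sum to 3 (valence 4) → 1 H
Totals → C:6, H:6.
In Hill order: C6H6.

C6H6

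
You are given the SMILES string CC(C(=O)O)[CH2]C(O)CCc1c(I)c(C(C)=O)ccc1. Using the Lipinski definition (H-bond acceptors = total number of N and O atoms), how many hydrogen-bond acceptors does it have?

4

N atoms: 0; O atoms: 4.
Lipinski HBA = 0 + 4 = 4.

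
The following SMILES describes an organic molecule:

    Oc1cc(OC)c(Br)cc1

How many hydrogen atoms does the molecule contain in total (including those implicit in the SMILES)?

Walk through each heavy atom and fill implicit hydrogens from standard valence (C 4, N 3, O 2, S 2, halogen 1); for lowercase aromatic atoms, an aromatic c carries 1 H when it has two neighbours and 0 H with three, and aromatic n carries 0 H:
  atom 1: O, bond orders sum to 1 (valence 2) → 1 H
  atom 2: aromatic c, 3 neighbours → 0 H
  atom 3: aromatic c, 2 neighbours → 1 H
  atom 4: aromatic c, 3 neighbours → 0 H
  atom 5: O, bond orders sum to 2 (valence 2) → 0 H
  atom 6: C, bond orders sum to 1 (valence 4) → 3 H
  atom 7: aromatic c, 3 neighbours → 0 H
  atom 8: Br (halogen, monovalent) → 0 H
  atom 9: aromatic c, 2 neighbours → 1 H
  atom 10: aromatic c, 2 neighbours → 1 H
Total hydrogens: 7.

7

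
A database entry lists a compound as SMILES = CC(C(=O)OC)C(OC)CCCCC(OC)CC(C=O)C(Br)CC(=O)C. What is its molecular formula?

C19H33BrO6

Walk through each heavy atom and fill implicit hydrogens from standard valence (C 4, N 3, O 2, S 2, halogen 1):
  atom 1: C, bond orders sum to 1 (valence 4) → 3 H
  atom 2: C, bond orders sum to 3 (valence 4) → 1 H
  atom 3: C, bond orders sum to 4 (valence 4) → 0 H
  atom 4: O, bond orders sum to 2 (valence 2) → 0 H
  atom 5: O, bond orders sum to 2 (valence 2) → 0 H
  atom 6: C, bond orders sum to 1 (valence 4) → 3 H
  atom 7: C, bond orders sum to 3 (valence 4) → 1 H
  atom 8: O, bond orders sum to 2 (valence 2) → 0 H
  atom 9: C, bond orders sum to 1 (valence 4) → 3 H
  atom 10: C, bond orders sum to 2 (valence 4) → 2 H
  atom 11: C, bond orders sum to 2 (valence 4) → 2 H
  atom 12: C, bond orders sum to 2 (valence 4) → 2 H
  atom 13: C, bond orders sum to 2 (valence 4) → 2 H
  atom 14: C, bond orders sum to 3 (valence 4) → 1 H
  atom 15: O, bond orders sum to 2 (valence 2) → 0 H
  atom 16: C, bond orders sum to 1 (valence 4) → 3 H
  atom 17: C, bond orders sum to 2 (valence 4) → 2 H
  atom 18: C, bond orders sum to 3 (valence 4) → 1 H
  atom 19: C, bond orders sum to 3 (valence 4) → 1 H
  atom 20: O, bond orders sum to 2 (valence 2) → 0 H
  atom 21: C, bond orders sum to 3 (valence 4) → 1 H
  atom 22: Br (halogen, monovalent) → 0 H
  atom 23: C, bond orders sum to 2 (valence 4) → 2 H
  atom 24: C, bond orders sum to 4 (valence 4) → 0 H
  atom 25: O, bond orders sum to 2 (valence 2) → 0 H
  atom 26: C, bond orders sum to 1 (valence 4) → 3 H
Totals → C:19, H:33, Br:1, O:6.
In Hill order: C19H33BrO6.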